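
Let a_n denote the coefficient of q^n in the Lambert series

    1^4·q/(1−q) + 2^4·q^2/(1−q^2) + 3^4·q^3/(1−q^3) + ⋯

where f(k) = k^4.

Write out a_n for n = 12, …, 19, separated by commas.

[q^12] f(1)=1,f(2)=16,f(3)=81,f(4)=256,f(6)=1296,f(12)=20736 ⇒ 22386
q^13  k|13↦f(k): 13:28561 1:1  a_13=28562
q^14  k|14↦f(k): 1:1 2:16 7:2401 14:38416  a_14=40834
d|15:{15,5,3,1}  Σf=50625+625+81+1=51332
q^16  k|16↦f(k): 16:65536 8:4096 4:256 2:16 1:1  a_16=69905
[q^17] f(1)=1,f(17)=83521 ⇒ 83522
d|18:{1,2,3,6,9,18}  Σf=1+16+81+1296+6561+104976=112931
n=19: 19·1 1·19  f→[130321+1]=130322

22386, 28562, 40834, 51332, 69905, 83522, 112931, 130322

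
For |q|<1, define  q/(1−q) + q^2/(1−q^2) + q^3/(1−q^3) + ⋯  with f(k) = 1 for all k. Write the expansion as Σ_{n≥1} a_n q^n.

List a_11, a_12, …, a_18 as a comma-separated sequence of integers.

2, 6, 2, 4, 4, 5, 2, 6

d|11:{1,11}  Σf=1+1=2
q^12  k|12↦f(k): 12:1 6:1 4:1 3:1 2:1 1:1  a_12=6
q^13  k|13↦f(k): 13:1 1:1  a_13=2
q^14  k|14↦f(k): 14:1 7:1 2:1 1:1  a_14=4
d|15:{1,3,5,15}  Σf=1+1+1+1=4
n=16: 1·16 2·8 4·4 8·2 16·1  f→[1+1+1+1+1]=5
q^17  k|17↦f(k): 17:1 1:1  a_17=2
n=18: 18·1 9·2 6·3 3·6 2·9 1·18  f→[1+1+1+1+1+1]=6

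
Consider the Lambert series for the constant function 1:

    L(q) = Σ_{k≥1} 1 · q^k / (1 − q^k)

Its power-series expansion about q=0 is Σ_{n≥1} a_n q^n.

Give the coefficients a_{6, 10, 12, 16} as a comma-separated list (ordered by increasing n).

4, 4, 6, 5

d|6:{1,2,3,6}  Σf=1+1+1+1=4
n=10: 1·10 2·5 5·2 10·1  f→[1+1+1+1]=4
q^12  k|12↦f(k): 1:1 2:1 3:1 4:1 6:1 12:1  a_12=6
n=16: 16·1 8·2 4·4 2·8 1·16  f→[1+1+1+1+1]=5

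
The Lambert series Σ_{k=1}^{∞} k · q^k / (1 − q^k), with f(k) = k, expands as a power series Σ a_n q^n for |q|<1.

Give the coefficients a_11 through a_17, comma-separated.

12, 28, 14, 24, 24, 31, 18

q^11  k|11↦f(k): 1:1 11:11  a_11=12
q^12  k|12↦f(k): 12:12 6:6 4:4 3:3 2:2 1:1  a_12=28
d|13:{1,13}  Σf=1+13=14
q^14  k|14↦f(k): 1:1 2:2 7:7 14:14  a_14=24
d|15:{1,3,5,15}  Σf=1+3+5+15=24
n=16: 1·16 2·8 4·4 8·2 16·1  f→[1+2+4+8+16]=31
d|17:{1,17}  Σf=1+17=18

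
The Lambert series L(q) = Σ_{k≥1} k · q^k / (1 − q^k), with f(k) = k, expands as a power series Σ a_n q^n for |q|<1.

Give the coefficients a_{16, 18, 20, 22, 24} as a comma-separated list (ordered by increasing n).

d|16:{16,8,4,2,1}  Σf=16+8+4+2+1=31
d|18:{18,9,6,3,2,1}  Σf=18+9+6+3+2+1=39
d|20:{1,2,4,5,10,20}  Σf=1+2+4+5+10+20=42
d|22:{1,2,11,22}  Σf=1+2+11+22=36
[q^24] f(24)=24,f(12)=12,f(8)=8,f(6)=6,f(4)=4,f(3)=3,f(2)=2,f(1)=1 ⇒ 60

31, 39, 42, 36, 60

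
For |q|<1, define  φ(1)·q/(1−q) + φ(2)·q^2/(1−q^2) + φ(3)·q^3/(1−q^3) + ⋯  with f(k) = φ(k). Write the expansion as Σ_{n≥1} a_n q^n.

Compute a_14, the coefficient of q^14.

n=14: 1·14 2·7 7·2 14·1  φ→[1+1+6+6]=14

a_14 = 14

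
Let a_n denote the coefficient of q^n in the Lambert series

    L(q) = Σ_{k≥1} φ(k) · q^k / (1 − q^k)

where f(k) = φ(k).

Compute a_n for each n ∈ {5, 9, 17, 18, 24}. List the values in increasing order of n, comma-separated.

d|5:{1,5}  Σφ=1+4=5
[q^9] φ(9)=6,φ(3)=2,φ(1)=1 ⇒ 9
q^17  k|17↦φ(k): 17:16 1:1  a_17=17
n=18: 1·18 2·9 3·6 6·3 9·2 18·1  φ→[1+1+2+2+6+6]=18
d|24:{24,12,8,6,4,3,2,1}  Σφ=8+4+4+2+2+2+1+1=24

5, 9, 17, 18, 24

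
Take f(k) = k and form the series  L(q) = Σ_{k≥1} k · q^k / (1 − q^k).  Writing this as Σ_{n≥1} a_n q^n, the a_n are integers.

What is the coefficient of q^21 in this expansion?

q^21  k|21↦f(k): 1:1 3:3 7:7 21:21  a_21=32

a_21 = 32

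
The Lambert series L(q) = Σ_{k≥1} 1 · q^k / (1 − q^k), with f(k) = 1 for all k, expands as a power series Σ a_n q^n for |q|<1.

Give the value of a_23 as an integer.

a_23 = 2

q^23  k|23↦f(k): 1:1 23:1  a_23=2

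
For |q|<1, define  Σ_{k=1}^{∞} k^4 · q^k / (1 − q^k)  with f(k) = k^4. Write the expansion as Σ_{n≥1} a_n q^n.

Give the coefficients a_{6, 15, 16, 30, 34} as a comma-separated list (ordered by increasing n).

1394, 51332, 69905, 872644, 1419874

q^6  k|6↦f(k): 1:1 2:16 3:81 6:1296  a_6=1394
d|15:{1,3,5,15}  Σf=1+81+625+50625=51332
d|16:{16,8,4,2,1}  Σf=65536+4096+256+16+1=69905
d|30:{30,15,10,6,5,3,2,1}  Σf=810000+50625+10000+1296+625+81+16+1=872644
q^34  k|34↦f(k): 1:1 2:16 17:83521 34:1336336  a_34=1419874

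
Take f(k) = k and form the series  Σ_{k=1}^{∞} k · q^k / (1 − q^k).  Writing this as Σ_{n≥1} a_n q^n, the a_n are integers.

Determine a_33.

a_33 = 48

q^33  k|33↦f(k): 33:33 11:11 3:3 1:1  a_33=48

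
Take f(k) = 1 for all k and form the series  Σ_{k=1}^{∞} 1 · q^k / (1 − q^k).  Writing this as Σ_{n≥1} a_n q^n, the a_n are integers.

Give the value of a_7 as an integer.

n=7: 7·1 1·7  f→[1+1]=2

a_7 = 2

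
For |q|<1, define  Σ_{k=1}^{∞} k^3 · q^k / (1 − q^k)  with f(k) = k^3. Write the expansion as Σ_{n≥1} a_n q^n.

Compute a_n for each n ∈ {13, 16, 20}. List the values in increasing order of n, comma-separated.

[q^13] f(13)=2197,f(1)=1 ⇒ 2198
d|16:{1,2,4,8,16}  Σf=1+8+64+512+4096=4681
q^20  k|20↦f(k): 20:8000 10:1000 5:125 4:64 2:8 1:1  a_20=9198

2198, 4681, 9198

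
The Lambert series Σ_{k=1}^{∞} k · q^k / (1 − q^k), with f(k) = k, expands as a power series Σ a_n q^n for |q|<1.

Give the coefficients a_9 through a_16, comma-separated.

[q^9] f(1)=1,f(3)=3,f(9)=9 ⇒ 13
d|10:{1,2,5,10}  Σf=1+2+5+10=18
q^11  k|11↦f(k): 11:11 1:1  a_11=12
q^12  k|12↦f(k): 1:1 2:2 3:3 4:4 6:6 12:12  a_12=28
q^13  k|13↦f(k): 13:13 1:1  a_13=14
n=14: 14·1 7·2 2·7 1·14  f→[14+7+2+1]=24
n=15: 15·1 5·3 3·5 1·15  f→[15+5+3+1]=24
n=16: 1·16 2·8 4·4 8·2 16·1  f→[1+2+4+8+16]=31

13, 18, 12, 28, 14, 24, 24, 31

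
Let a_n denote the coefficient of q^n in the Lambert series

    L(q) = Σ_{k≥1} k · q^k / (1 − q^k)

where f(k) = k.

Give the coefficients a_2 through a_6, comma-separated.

3, 4, 7, 6, 12

[q^2] f(1)=1,f(2)=2 ⇒ 3
d|3:{3,1}  Σf=3+1=4
[q^4] f(4)=4,f(2)=2,f(1)=1 ⇒ 7
q^5  k|5↦f(k): 5:5 1:1  a_5=6
n=6: 6·1 3·2 2·3 1·6  f→[6+3+2+1]=12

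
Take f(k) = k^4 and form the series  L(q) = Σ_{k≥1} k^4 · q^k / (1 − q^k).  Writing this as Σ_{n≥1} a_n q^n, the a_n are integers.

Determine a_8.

d|8:{1,2,4,8}  Σf=1+16+256+4096=4369

a_8 = 4369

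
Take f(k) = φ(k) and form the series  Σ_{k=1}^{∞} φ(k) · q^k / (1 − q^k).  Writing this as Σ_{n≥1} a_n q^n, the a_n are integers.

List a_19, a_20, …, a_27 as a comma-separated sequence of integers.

d|19:{19,1}  Σφ=18+1=19
n=20: 20·1 10·2 5·4 4·5 2·10 1·20  φ→[8+4+4+2+1+1]=20
n=21: 21·1 7·3 3·7 1·21  φ→[12+6+2+1]=21
[q^22] φ(22)=10,φ(11)=10,φ(2)=1,φ(1)=1 ⇒ 22
q^23  k|23↦φ(k): 1:1 23:22  a_23=23
q^24  k|24↦φ(k): 24:8 12:4 8:4 6:2 4:2 3:2 2:1 1:1  a_24=24
n=25: 1·25 5·5 25·1  φ→[1+4+20]=25
d|26:{26,13,2,1}  Σφ=12+12+1+1=26
[q^27] φ(1)=1,φ(3)=2,φ(9)=6,φ(27)=18 ⇒ 27

19, 20, 21, 22, 23, 24, 25, 26, 27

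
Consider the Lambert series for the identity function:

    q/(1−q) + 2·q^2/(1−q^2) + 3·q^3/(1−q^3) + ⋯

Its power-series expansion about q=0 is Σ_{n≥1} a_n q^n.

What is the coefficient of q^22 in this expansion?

n=22: 1·22 2·11 11·2 22·1  f→[1+2+11+22]=36

a_22 = 36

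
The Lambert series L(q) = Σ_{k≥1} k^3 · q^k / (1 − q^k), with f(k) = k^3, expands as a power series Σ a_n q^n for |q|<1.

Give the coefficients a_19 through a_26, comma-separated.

6860, 9198, 9632, 11988, 12168, 16380, 15751, 19782

n=19: 19·1 1·19  f→[6859+1]=6860
q^20  k|20↦f(k): 1:1 2:8 4:64 5:125 10:1000 20:8000  a_20=9198
q^21  k|21↦f(k): 21:9261 7:343 3:27 1:1  a_21=9632
[q^22] f(22)=10648,f(11)=1331,f(2)=8,f(1)=1 ⇒ 11988
q^23  k|23↦f(k): 23:12167 1:1  a_23=12168
[q^24] f(1)=1,f(2)=8,f(3)=27,f(4)=64,f(6)=216,f(8)=512,f(12)=1728,f(24)=13824 ⇒ 16380
d|25:{1,5,25}  Σf=1+125+15625=15751
d|26:{1,2,13,26}  Σf=1+8+2197+17576=19782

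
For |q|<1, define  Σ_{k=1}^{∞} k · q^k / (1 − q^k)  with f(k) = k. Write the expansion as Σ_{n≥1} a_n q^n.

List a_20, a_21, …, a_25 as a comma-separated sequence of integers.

n=20: 1·20 2·10 4·5 5·4 10·2 20·1  f→[1+2+4+5+10+20]=42
d|21:{1,3,7,21}  Σf=1+3+7+21=32
n=22: 22·1 11·2 2·11 1·22  f→[22+11+2+1]=36
[q^23] f(23)=23,f(1)=1 ⇒ 24
n=24: 1·24 2·12 3·8 4·6 6·4 8·3 12·2 24·1  f→[1+2+3+4+6+8+12+24]=60
[q^25] f(25)=25,f(5)=5,f(1)=1 ⇒ 31

42, 32, 36, 24, 60, 31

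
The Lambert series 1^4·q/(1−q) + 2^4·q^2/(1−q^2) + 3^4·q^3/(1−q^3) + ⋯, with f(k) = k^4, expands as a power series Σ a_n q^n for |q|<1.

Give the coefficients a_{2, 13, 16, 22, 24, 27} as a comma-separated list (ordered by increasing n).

[q^2] f(2)=16,f(1)=1 ⇒ 17
q^13  k|13↦f(k): 13:28561 1:1  a_13=28562
q^16  k|16↦f(k): 16:65536 8:4096 4:256 2:16 1:1  a_16=69905
d|22:{1,2,11,22}  Σf=1+16+14641+234256=248914
[q^24] f(24)=331776,f(12)=20736,f(8)=4096,f(6)=1296,f(4)=256,f(3)=81,f(2)=16,f(1)=1 ⇒ 358258
q^27  k|27↦f(k): 1:1 3:81 9:6561 27:531441  a_27=538084

17, 28562, 69905, 248914, 358258, 538084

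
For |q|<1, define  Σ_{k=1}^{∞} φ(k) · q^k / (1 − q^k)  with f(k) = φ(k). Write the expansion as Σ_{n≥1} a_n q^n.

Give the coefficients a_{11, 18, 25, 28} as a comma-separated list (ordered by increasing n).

[q^11] φ(1)=1,φ(11)=10 ⇒ 11
[q^18] φ(1)=1,φ(2)=1,φ(3)=2,φ(6)=2,φ(9)=6,φ(18)=6 ⇒ 18
[q^25] φ(1)=1,φ(5)=4,φ(25)=20 ⇒ 25
[q^28] φ(28)=12,φ(14)=6,φ(7)=6,φ(4)=2,φ(2)=1,φ(1)=1 ⇒ 28

11, 18, 25, 28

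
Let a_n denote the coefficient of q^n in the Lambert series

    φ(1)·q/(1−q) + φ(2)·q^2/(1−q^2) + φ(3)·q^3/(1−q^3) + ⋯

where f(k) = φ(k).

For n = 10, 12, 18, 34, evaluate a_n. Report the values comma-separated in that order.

q^10  k|10↦φ(k): 10:4 5:4 2:1 1:1  a_10=10
d|12:{1,2,3,4,6,12}  Σφ=1+1+2+2+2+4=12
n=18: 1·18 2·9 3·6 6·3 9·2 18·1  φ→[1+1+2+2+6+6]=18
n=34: 1·34 2·17 17·2 34·1  φ→[1+1+16+16]=34

10, 12, 18, 34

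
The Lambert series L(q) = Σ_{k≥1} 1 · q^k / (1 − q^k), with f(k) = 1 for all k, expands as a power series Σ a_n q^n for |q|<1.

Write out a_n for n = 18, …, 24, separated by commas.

q^18  k|18↦f(k): 18:1 9:1 6:1 3:1 2:1 1:1  a_18=6
d|19:{1,19}  Σf=1+1=2
d|20:{1,2,4,5,10,20}  Σf=1+1+1+1+1+1=6
q^21  k|21↦f(k): 1:1 3:1 7:1 21:1  a_21=4
n=22: 1·22 2·11 11·2 22·1  f→[1+1+1+1]=4
d|23:{23,1}  Σf=1+1=2
q^24  k|24↦f(k): 1:1 2:1 3:1 4:1 6:1 8:1 12:1 24:1  a_24=8

6, 2, 6, 4, 4, 2, 8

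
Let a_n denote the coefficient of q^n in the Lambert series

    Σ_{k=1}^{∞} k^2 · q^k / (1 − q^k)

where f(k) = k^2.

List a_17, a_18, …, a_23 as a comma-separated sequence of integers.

n=17: 17·1 1·17  f→[289+1]=290
[q^18] f(1)=1,f(2)=4,f(3)=9,f(6)=36,f(9)=81,f(18)=324 ⇒ 455
[q^19] f(19)=361,f(1)=1 ⇒ 362
q^20  k|20↦f(k): 20:400 10:100 5:25 4:16 2:4 1:1  a_20=546
d|21:{21,7,3,1}  Σf=441+49+9+1=500
q^22  k|22↦f(k): 1:1 2:4 11:121 22:484  a_22=610
n=23: 1·23 23·1  f→[1+529]=530

290, 455, 362, 546, 500, 610, 530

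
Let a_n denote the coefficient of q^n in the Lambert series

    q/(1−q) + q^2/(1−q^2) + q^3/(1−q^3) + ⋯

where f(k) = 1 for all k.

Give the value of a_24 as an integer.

[q^24] f(24)=1,f(12)=1,f(8)=1,f(6)=1,f(4)=1,f(3)=1,f(2)=1,f(1)=1 ⇒ 8

a_24 = 8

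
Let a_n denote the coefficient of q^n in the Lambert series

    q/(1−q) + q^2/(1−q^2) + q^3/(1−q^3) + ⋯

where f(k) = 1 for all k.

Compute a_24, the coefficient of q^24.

q^24  k|24↦f(k): 1:1 2:1 3:1 4:1 6:1 8:1 12:1 24:1  a_24=8

a_24 = 8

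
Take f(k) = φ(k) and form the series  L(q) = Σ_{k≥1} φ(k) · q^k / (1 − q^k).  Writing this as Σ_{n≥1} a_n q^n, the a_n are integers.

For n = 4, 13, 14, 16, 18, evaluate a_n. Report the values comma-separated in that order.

d|4:{4,2,1}  Σφ=2+1+1=4
n=13: 1·13 13·1  φ→[1+12]=13
[q^14] φ(14)=6,φ(7)=6,φ(2)=1,φ(1)=1 ⇒ 14
[q^16] φ(16)=8,φ(8)=4,φ(4)=2,φ(2)=1,φ(1)=1 ⇒ 16
q^18  k|18↦φ(k): 1:1 2:1 3:2 6:2 9:6 18:6  a_18=18

4, 13, 14, 16, 18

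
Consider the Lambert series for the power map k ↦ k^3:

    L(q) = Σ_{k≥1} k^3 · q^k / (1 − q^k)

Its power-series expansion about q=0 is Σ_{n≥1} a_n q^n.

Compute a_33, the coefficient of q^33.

q^33  k|33↦f(k): 1:1 3:27 11:1331 33:35937  a_33=37296

a_33 = 37296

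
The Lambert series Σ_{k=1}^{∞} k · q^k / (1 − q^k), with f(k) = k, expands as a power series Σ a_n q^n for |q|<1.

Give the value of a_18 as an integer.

a_18 = 39

n=18: 18·1 9·2 6·3 3·6 2·9 1·18  f→[18+9+6+3+2+1]=39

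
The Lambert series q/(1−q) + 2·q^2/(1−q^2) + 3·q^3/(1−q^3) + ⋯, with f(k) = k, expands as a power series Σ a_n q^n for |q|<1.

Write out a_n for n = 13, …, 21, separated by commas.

14, 24, 24, 31, 18, 39, 20, 42, 32

d|13:{13,1}  Σf=13+1=14
[q^14] f(1)=1,f(2)=2,f(7)=7,f(14)=14 ⇒ 24
q^15  k|15↦f(k): 1:1 3:3 5:5 15:15  a_15=24
d|16:{1,2,4,8,16}  Σf=1+2+4+8+16=31
n=17: 17·1 1·17  f→[17+1]=18
q^18  k|18↦f(k): 1:1 2:2 3:3 6:6 9:9 18:18  a_18=39
n=19: 19·1 1·19  f→[19+1]=20
q^20  k|20↦f(k): 20:20 10:10 5:5 4:4 2:2 1:1  a_20=42
[q^21] f(1)=1,f(3)=3,f(7)=7,f(21)=21 ⇒ 32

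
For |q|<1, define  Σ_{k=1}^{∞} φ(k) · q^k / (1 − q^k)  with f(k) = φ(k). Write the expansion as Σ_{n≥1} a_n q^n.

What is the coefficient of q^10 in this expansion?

d|10:{1,2,5,10}  Σφ=1+1+4+4=10

a_10 = 10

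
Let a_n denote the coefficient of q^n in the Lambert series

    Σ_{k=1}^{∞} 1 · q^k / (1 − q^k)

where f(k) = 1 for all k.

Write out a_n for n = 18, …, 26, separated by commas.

[q^18] f(1)=1,f(2)=1,f(3)=1,f(6)=1,f(9)=1,f(18)=1 ⇒ 6
d|19:{1,19}  Σf=1+1=2
q^20  k|20↦f(k): 20:1 10:1 5:1 4:1 2:1 1:1  a_20=6
[q^21] f(21)=1,f(7)=1,f(3)=1,f(1)=1 ⇒ 4
q^22  k|22↦f(k): 1:1 2:1 11:1 22:1  a_22=4
n=23: 23·1 1·23  f→[1+1]=2
n=24: 24·1 12·2 8·3 6·4 4·6 3·8 2·12 1·24  f→[1+1+1+1+1+1+1+1]=8
d|25:{25,5,1}  Σf=1+1+1=3
[q^26] f(1)=1,f(2)=1,f(13)=1,f(26)=1 ⇒ 4

6, 2, 6, 4, 4, 2, 8, 3, 4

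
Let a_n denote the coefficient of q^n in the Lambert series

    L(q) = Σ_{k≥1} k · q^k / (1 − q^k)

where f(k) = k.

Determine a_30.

d|30:{1,2,3,5,6,10,15,30}  Σf=1+2+3+5+6+10+15+30=72

a_30 = 72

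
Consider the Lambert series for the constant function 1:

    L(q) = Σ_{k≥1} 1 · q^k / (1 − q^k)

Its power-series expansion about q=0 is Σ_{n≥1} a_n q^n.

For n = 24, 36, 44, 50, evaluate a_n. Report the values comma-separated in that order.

d|24:{24,12,8,6,4,3,2,1}  Σf=1+1+1+1+1+1+1+1=8
n=36: 1·36 2·18 3·12 4·9 6·6 9·4 12·3 18·2 36·1  f→[1+1+1+1+1+1+1+1+1]=9
d|44:{44,22,11,4,2,1}  Σf=1+1+1+1+1+1=6
q^50  k|50↦f(k): 50:1 25:1 10:1 5:1 2:1 1:1  a_50=6

8, 9, 6, 6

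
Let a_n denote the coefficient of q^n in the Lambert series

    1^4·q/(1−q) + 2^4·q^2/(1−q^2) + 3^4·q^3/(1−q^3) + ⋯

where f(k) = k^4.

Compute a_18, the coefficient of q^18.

d|18:{1,2,3,6,9,18}  Σf=1+16+81+1296+6561+104976=112931

a_18 = 112931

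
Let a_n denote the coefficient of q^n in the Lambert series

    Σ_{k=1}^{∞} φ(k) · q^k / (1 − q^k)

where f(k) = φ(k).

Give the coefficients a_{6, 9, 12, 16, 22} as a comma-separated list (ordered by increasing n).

d|6:{1,2,3,6}  Σφ=1+1+2+2=6
q^9  k|9↦φ(k): 9:6 3:2 1:1  a_9=9
q^12  k|12↦φ(k): 12:4 6:2 4:2 3:2 2:1 1:1  a_12=12
[q^16] φ(1)=1,φ(2)=1,φ(4)=2,φ(8)=4,φ(16)=8 ⇒ 16
q^22  k|22↦φ(k): 1:1 2:1 11:10 22:10  a_22=22

6, 9, 12, 16, 22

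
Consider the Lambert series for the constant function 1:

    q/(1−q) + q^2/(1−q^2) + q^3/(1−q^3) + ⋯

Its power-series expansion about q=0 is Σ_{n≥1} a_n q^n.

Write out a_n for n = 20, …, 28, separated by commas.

6, 4, 4, 2, 8, 3, 4, 4, 6

n=20: 1·20 2·10 4·5 5·4 10·2 20·1  f→[1+1+1+1+1+1]=6
q^21  k|21↦f(k): 21:1 7:1 3:1 1:1  a_21=4
n=22: 1·22 2·11 11·2 22·1  f→[1+1+1+1]=4
q^23  k|23↦f(k): 1:1 23:1  a_23=2
q^24  k|24↦f(k): 1:1 2:1 3:1 4:1 6:1 8:1 12:1 24:1  a_24=8
[q^25] f(25)=1,f(5)=1,f(1)=1 ⇒ 3
[q^26] f(1)=1,f(2)=1,f(13)=1,f(26)=1 ⇒ 4
[q^27] f(1)=1,f(3)=1,f(9)=1,f(27)=1 ⇒ 4
q^28  k|28↦f(k): 1:1 2:1 4:1 7:1 14:1 28:1  a_28=6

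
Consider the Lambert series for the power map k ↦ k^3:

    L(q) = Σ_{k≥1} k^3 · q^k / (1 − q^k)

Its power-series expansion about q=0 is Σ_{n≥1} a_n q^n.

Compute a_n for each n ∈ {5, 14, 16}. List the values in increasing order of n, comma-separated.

q^5  k|5↦f(k): 5:125 1:1  a_5=126
q^14  k|14↦f(k): 14:2744 7:343 2:8 1:1  a_14=3096
[q^16] f(1)=1,f(2)=8,f(4)=64,f(8)=512,f(16)=4096 ⇒ 4681

126, 3096, 4681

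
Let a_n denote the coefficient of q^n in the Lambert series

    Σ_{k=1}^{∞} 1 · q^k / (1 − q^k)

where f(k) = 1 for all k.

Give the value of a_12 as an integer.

d|12:{1,2,3,4,6,12}  Σf=1+1+1+1+1+1=6

a_12 = 6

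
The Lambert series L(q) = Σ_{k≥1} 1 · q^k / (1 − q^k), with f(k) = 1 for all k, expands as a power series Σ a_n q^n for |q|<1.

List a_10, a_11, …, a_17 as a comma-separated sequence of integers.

4, 2, 6, 2, 4, 4, 5, 2

n=10: 10·1 5·2 2·5 1·10  f→[1+1+1+1]=4
n=11: 11·1 1·11  f→[1+1]=2
n=12: 1·12 2·6 3·4 4·3 6·2 12·1  f→[1+1+1+1+1+1]=6
n=13: 1·13 13·1  f→[1+1]=2
q^14  k|14↦f(k): 1:1 2:1 7:1 14:1  a_14=4
[q^15] f(15)=1,f(5)=1,f(3)=1,f(1)=1 ⇒ 4
d|16:{16,8,4,2,1}  Σf=1+1+1+1+1=5
n=17: 17·1 1·17  f→[1+1]=2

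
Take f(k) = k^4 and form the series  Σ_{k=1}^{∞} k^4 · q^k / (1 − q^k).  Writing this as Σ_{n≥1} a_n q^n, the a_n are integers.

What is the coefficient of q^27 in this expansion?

a_27 = 538084

n=27: 1·27 3·9 9·3 27·1  f→[1+81+6561+531441]=538084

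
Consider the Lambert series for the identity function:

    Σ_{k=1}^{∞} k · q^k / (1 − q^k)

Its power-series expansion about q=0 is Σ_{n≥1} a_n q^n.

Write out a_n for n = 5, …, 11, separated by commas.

6, 12, 8, 15, 13, 18, 12

n=5: 5·1 1·5  f→[5+1]=6
n=6: 1·6 2·3 3·2 6·1  f→[1+2+3+6]=12
[q^7] f(1)=1,f(7)=7 ⇒ 8
[q^8] f(8)=8,f(4)=4,f(2)=2,f(1)=1 ⇒ 15
q^9  k|9↦f(k): 9:9 3:3 1:1  a_9=13
[q^10] f(1)=1,f(2)=2,f(5)=5,f(10)=10 ⇒ 18
n=11: 1·11 11·1  f→[1+11]=12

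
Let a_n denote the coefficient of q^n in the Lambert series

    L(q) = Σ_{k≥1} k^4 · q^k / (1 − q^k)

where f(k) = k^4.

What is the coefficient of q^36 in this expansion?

a_36 = 1813539

[q^36] f(1)=1,f(2)=16,f(3)=81,f(4)=256,f(6)=1296,f(9)=6561,f(12)=20736,f(18)=104976,f(36)=1679616 ⇒ 1813539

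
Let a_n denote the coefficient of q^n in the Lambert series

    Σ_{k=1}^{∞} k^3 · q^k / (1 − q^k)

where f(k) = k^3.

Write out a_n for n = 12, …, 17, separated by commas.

2044, 2198, 3096, 3528, 4681, 4914

d|12:{12,6,4,3,2,1}  Σf=1728+216+64+27+8+1=2044
d|13:{13,1}  Σf=2197+1=2198
[q^14] f(1)=1,f(2)=8,f(7)=343,f(14)=2744 ⇒ 3096
n=15: 1·15 3·5 5·3 15·1  f→[1+27+125+3375]=3528
d|16:{1,2,4,8,16}  Σf=1+8+64+512+4096=4681
n=17: 17·1 1·17  f→[4913+1]=4914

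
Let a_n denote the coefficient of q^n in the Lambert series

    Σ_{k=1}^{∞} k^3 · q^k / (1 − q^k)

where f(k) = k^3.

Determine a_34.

[q^34] f(1)=1,f(2)=8,f(17)=4913,f(34)=39304 ⇒ 44226

a_34 = 44226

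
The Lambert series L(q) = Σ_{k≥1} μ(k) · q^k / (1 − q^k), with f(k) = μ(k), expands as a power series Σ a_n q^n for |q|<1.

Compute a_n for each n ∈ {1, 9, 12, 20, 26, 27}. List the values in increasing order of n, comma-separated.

1, 0, 0, 0, 0, 0

d|1:{1}  Σμ=1=1
d|9:{1,3,9}  Σμ=1+(-1)+0=0
q^12  k|12↦μ(k): 12:0 6:1 4:0 3:-1 2:-1 1:1  a_12=0
[q^20] μ(1)=1,μ(2)=-1,μ(4)=0,μ(5)=-1,μ(10)=1,μ(20)=0 ⇒ 0
q^26  k|26↦μ(k): 1:1 2:-1 13:-1 26:1  a_26=0
q^27  k|27↦μ(k): 27:0 9:0 3:-1 1:1  a_27=0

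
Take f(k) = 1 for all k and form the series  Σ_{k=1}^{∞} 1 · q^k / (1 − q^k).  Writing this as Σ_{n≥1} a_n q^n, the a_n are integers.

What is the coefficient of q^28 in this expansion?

q^28  k|28↦f(k): 1:1 2:1 4:1 7:1 14:1 28:1  a_28=6

a_28 = 6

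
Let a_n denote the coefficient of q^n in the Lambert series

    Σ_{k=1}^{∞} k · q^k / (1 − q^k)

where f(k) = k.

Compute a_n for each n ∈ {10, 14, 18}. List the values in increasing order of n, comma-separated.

18, 24, 39

d|10:{1,2,5,10}  Σf=1+2+5+10=18
n=14: 14·1 7·2 2·7 1·14  f→[14+7+2+1]=24
d|18:{18,9,6,3,2,1}  Σf=18+9+6+3+2+1=39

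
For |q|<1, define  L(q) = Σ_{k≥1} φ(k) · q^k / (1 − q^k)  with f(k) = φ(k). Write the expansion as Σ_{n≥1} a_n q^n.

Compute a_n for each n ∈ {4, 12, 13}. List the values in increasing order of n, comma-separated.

q^4  k|4↦φ(k): 4:2 2:1 1:1  a_4=4
n=12: 1·12 2·6 3·4 4·3 6·2 12·1  φ→[1+1+2+2+2+4]=12
n=13: 1·13 13·1  φ→[1+12]=13

4, 12, 13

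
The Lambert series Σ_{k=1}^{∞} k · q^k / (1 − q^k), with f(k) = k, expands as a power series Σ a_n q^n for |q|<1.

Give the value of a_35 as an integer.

d|35:{1,5,7,35}  Σf=1+5+7+35=48

a_35 = 48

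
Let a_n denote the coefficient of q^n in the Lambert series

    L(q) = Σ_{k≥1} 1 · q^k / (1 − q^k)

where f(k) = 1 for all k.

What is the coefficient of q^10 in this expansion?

n=10: 1·10 2·5 5·2 10·1  f→[1+1+1+1]=4

a_10 = 4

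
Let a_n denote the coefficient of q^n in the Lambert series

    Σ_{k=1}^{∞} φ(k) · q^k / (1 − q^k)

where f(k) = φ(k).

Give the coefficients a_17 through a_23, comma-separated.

n=17: 17·1 1·17  φ→[16+1]=17
q^18  k|18↦φ(k): 18:6 9:6 6:2 3:2 2:1 1:1  a_18=18
d|19:{19,1}  Σφ=18+1=19
q^20  k|20↦φ(k): 1:1 2:1 4:2 5:4 10:4 20:8  a_20=20
q^21  k|21↦φ(k): 21:12 7:6 3:2 1:1  a_21=21
q^22  k|22↦φ(k): 22:10 11:10 2:1 1:1  a_22=22
n=23: 23·1 1·23  φ→[22+1]=23

17, 18, 19, 20, 21, 22, 23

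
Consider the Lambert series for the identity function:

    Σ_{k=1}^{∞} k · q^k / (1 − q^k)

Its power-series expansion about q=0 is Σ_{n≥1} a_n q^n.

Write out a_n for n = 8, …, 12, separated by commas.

q^8  k|8↦f(k): 1:1 2:2 4:4 8:8  a_8=15
d|9:{1,3,9}  Σf=1+3+9=13
[q^10] f(1)=1,f(2)=2,f(5)=5,f(10)=10 ⇒ 18
n=11: 11·1 1·11  f→[11+1]=12
[q^12] f(12)=12,f(6)=6,f(4)=4,f(3)=3,f(2)=2,f(1)=1 ⇒ 28

15, 13, 18, 12, 28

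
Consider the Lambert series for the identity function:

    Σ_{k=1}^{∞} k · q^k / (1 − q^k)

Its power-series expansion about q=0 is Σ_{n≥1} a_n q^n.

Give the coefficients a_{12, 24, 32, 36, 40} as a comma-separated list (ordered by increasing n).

28, 60, 63, 91, 90

[q^12] f(1)=1,f(2)=2,f(3)=3,f(4)=4,f(6)=6,f(12)=12 ⇒ 28
n=24: 24·1 12·2 8·3 6·4 4·6 3·8 2·12 1·24  f→[24+12+8+6+4+3+2+1]=60
d|32:{1,2,4,8,16,32}  Σf=1+2+4+8+16+32=63
n=36: 36·1 18·2 12·3 9·4 6·6 4·9 3·12 2·18 1·36  f→[36+18+12+9+6+4+3+2+1]=91
d|40:{40,20,10,8,5,4,2,1}  Σf=40+20+10+8+5+4+2+1=90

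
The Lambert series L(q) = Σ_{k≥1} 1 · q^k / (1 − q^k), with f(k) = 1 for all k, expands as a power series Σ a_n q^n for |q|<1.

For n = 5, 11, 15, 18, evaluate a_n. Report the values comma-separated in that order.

n=5: 5·1 1·5  f→[1+1]=2
q^11  k|11↦f(k): 1:1 11:1  a_11=2
d|15:{1,3,5,15}  Σf=1+1+1+1=4
d|18:{1,2,3,6,9,18}  Σf=1+1+1+1+1+1=6

2, 2, 4, 6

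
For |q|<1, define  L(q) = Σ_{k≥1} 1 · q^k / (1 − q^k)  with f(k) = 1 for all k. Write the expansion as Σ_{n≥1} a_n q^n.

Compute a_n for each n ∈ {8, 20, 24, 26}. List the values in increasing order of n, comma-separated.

4, 6, 8, 4

q^8  k|8↦f(k): 1:1 2:1 4:1 8:1  a_8=4
n=20: 20·1 10·2 5·4 4·5 2·10 1·20  f→[1+1+1+1+1+1]=6
q^24  k|24↦f(k): 1:1 2:1 3:1 4:1 6:1 8:1 12:1 24:1  a_24=8
n=26: 1·26 2·13 13·2 26·1  f→[1+1+1+1]=4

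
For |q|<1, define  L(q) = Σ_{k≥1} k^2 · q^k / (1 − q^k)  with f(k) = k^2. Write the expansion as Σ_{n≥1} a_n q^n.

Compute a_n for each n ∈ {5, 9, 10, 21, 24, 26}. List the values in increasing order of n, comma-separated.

d|5:{1,5}  Σf=1+25=26
d|9:{9,3,1}  Σf=81+9+1=91
q^10  k|10↦f(k): 1:1 2:4 5:25 10:100  a_10=130
n=21: 21·1 7·3 3·7 1·21  f→[441+49+9+1]=500
d|24:{1,2,3,4,6,8,12,24}  Σf=1+4+9+16+36+64+144+576=850
q^26  k|26↦f(k): 1:1 2:4 13:169 26:676  a_26=850

26, 91, 130, 500, 850, 850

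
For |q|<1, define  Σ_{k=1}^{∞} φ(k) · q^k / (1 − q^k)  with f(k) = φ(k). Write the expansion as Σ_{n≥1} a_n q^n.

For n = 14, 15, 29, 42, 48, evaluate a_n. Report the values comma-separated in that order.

q^14  k|14↦φ(k): 1:1 2:1 7:6 14:6  a_14=14
q^15  k|15↦φ(k): 1:1 3:2 5:4 15:8  a_15=15
n=29: 29·1 1·29  φ→[28+1]=29
d|42:{1,2,3,6,7,14,21,42}  Σφ=1+1+2+2+6+6+12+12=42
d|48:{1,2,3,4,6,8,12,16,24,48}  Σφ=1+1+2+2+2+4+4+8+8+16=48

14, 15, 29, 42, 48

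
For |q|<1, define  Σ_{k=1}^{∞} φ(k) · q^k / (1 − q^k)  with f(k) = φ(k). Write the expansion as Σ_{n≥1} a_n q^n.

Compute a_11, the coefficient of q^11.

d|11:{1,11}  Σφ=1+10=11

a_11 = 11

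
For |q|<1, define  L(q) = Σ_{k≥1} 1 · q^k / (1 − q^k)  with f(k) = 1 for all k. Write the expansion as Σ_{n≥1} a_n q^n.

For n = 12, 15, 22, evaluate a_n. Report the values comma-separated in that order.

6, 4, 4

[q^12] f(1)=1,f(2)=1,f(3)=1,f(4)=1,f(6)=1,f(12)=1 ⇒ 6
d|15:{15,5,3,1}  Σf=1+1+1+1=4
[q^22] f(22)=1,f(11)=1,f(2)=1,f(1)=1 ⇒ 4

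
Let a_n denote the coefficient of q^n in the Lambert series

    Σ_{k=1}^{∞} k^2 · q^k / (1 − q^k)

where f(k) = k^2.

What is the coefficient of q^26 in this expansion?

d|26:{26,13,2,1}  Σf=676+169+4+1=850

a_26 = 850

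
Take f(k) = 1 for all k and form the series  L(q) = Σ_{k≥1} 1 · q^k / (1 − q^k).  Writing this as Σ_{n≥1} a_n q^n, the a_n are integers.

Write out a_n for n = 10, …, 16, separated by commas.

d|10:{1,2,5,10}  Σf=1+1+1+1=4
q^11  k|11↦f(k): 11:1 1:1  a_11=2
n=12: 12·1 6·2 4·3 3·4 2·6 1·12  f→[1+1+1+1+1+1]=6
d|13:{1,13}  Σf=1+1=2
n=14: 1·14 2·7 7·2 14·1  f→[1+1+1+1]=4
q^15  k|15↦f(k): 15:1 5:1 3:1 1:1  a_15=4
d|16:{1,2,4,8,16}  Σf=1+1+1+1+1=5

4, 2, 6, 2, 4, 4, 5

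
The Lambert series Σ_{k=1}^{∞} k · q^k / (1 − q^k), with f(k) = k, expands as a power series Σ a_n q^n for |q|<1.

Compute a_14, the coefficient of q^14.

a_14 = 24

[q^14] f(1)=1,f(2)=2,f(7)=7,f(14)=14 ⇒ 24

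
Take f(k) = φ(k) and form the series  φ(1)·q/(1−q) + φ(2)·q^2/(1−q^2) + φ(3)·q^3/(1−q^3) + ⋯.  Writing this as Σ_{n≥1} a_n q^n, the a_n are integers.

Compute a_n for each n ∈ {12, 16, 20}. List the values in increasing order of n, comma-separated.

q^12  k|12↦φ(k): 12:4 6:2 4:2 3:2 2:1 1:1  a_12=12
q^16  k|16↦φ(k): 1:1 2:1 4:2 8:4 16:8  a_16=16
q^20  k|20↦φ(k): 1:1 2:1 4:2 5:4 10:4 20:8  a_20=20

12, 16, 20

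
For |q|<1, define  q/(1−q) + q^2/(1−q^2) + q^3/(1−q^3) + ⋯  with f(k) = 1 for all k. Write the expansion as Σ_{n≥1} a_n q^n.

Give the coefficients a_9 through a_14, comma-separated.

q^9  k|9↦f(k): 1:1 3:1 9:1  a_9=3
q^10  k|10↦f(k): 10:1 5:1 2:1 1:1  a_10=4
d|11:{11,1}  Σf=1+1=2
[q^12] f(12)=1,f(6)=1,f(4)=1,f(3)=1,f(2)=1,f(1)=1 ⇒ 6
q^13  k|13↦f(k): 13:1 1:1  a_13=2
n=14: 1·14 2·7 7·2 14·1  f→[1+1+1+1]=4

3, 4, 2, 6, 2, 4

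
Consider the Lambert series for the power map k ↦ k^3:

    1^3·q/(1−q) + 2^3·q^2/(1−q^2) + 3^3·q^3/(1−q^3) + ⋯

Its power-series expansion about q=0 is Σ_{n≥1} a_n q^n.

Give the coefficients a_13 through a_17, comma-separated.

2198, 3096, 3528, 4681, 4914

n=13: 13·1 1·13  f→[2197+1]=2198
d|14:{14,7,2,1}  Σf=2744+343+8+1=3096
q^15  k|15↦f(k): 1:1 3:27 5:125 15:3375  a_15=3528
[q^16] f(1)=1,f(2)=8,f(4)=64,f(8)=512,f(16)=4096 ⇒ 4681
[q^17] f(1)=1,f(17)=4913 ⇒ 4914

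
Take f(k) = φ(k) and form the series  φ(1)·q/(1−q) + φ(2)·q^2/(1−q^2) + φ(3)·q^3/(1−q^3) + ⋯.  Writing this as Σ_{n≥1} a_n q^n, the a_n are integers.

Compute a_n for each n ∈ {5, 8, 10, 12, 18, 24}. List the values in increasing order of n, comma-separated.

n=5: 1·5 5·1  φ→[1+4]=5
[q^8] φ(1)=1,φ(2)=1,φ(4)=2,φ(8)=4 ⇒ 8
d|10:{10,5,2,1}  Σφ=4+4+1+1=10
n=12: 1·12 2·6 3·4 4·3 6·2 12·1  φ→[1+1+2+2+2+4]=12
d|18:{18,9,6,3,2,1}  Σφ=6+6+2+2+1+1=18
d|24:{24,12,8,6,4,3,2,1}  Σφ=8+4+4+2+2+2+1+1=24

5, 8, 10, 12, 18, 24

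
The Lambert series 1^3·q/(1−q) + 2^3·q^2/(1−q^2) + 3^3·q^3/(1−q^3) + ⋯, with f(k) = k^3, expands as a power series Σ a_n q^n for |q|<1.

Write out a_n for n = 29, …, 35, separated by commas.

24390, 31752, 29792, 37449, 37296, 44226, 43344

[q^29] f(1)=1,f(29)=24389 ⇒ 24390
d|30:{30,15,10,6,5,3,2,1}  Σf=27000+3375+1000+216+125+27+8+1=31752
n=31: 31·1 1·31  f→[29791+1]=29792
n=32: 1·32 2·16 4·8 8·4 16·2 32·1  f→[1+8+64+512+4096+32768]=37449
[q^33] f(33)=35937,f(11)=1331,f(3)=27,f(1)=1 ⇒ 37296
n=34: 1·34 2·17 17·2 34·1  f→[1+8+4913+39304]=44226
n=35: 35·1 7·5 5·7 1·35  f→[42875+343+125+1]=43344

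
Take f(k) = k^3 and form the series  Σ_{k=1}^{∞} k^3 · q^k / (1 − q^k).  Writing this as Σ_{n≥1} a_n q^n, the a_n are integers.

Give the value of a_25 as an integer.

a_25 = 15751

d|25:{1,5,25}  Σf=1+125+15625=15751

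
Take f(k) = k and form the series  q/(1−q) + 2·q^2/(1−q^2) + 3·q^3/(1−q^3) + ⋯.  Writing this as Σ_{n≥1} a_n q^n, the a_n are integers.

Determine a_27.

[q^27] f(1)=1,f(3)=3,f(9)=9,f(27)=27 ⇒ 40

a_27 = 40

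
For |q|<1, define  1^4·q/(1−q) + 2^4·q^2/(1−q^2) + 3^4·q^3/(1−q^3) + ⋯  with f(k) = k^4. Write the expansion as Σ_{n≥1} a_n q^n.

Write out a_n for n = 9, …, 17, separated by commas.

n=9: 1·9 3·3 9·1  f→[1+81+6561]=6643
q^10  k|10↦f(k): 1:1 2:16 5:625 10:10000  a_10=10642
d|11:{1,11}  Σf=1+14641=14642
[q^12] f(1)=1,f(2)=16,f(3)=81,f(4)=256,f(6)=1296,f(12)=20736 ⇒ 22386
n=13: 13·1 1·13  f→[28561+1]=28562
q^14  k|14↦f(k): 1:1 2:16 7:2401 14:38416  a_14=40834
d|15:{1,3,5,15}  Σf=1+81+625+50625=51332
d|16:{1,2,4,8,16}  Σf=1+16+256+4096+65536=69905
n=17: 1·17 17·1  f→[1+83521]=83522

6643, 10642, 14642, 22386, 28562, 40834, 51332, 69905, 83522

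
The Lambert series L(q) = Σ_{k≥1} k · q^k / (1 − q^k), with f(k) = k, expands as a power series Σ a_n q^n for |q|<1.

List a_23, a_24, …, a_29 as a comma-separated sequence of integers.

q^23  k|23↦f(k): 1:1 23:23  a_23=24
d|24:{24,12,8,6,4,3,2,1}  Σf=24+12+8+6+4+3+2+1=60
q^25  k|25↦f(k): 1:1 5:5 25:25  a_25=31
d|26:{26,13,2,1}  Σf=26+13+2+1=42
n=27: 27·1 9·3 3·9 1·27  f→[27+9+3+1]=40
[q^28] f(1)=1,f(2)=2,f(4)=4,f(7)=7,f(14)=14,f(28)=28 ⇒ 56
q^29  k|29↦f(k): 1:1 29:29  a_29=30

24, 60, 31, 42, 40, 56, 30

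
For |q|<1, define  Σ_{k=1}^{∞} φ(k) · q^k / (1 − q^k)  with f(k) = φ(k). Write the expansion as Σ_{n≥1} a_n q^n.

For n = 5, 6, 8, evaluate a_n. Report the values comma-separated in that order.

[q^5] φ(5)=4,φ(1)=1 ⇒ 5
q^6  k|6↦φ(k): 6:2 3:2 2:1 1:1  a_6=6
d|8:{1,2,4,8}  Σφ=1+1+2+4=8

5, 6, 8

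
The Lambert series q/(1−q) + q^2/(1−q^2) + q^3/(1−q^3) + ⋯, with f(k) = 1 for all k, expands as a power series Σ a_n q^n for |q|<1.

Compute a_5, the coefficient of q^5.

a_5 = 2

n=5: 1·5 5·1  f→[1+1]=2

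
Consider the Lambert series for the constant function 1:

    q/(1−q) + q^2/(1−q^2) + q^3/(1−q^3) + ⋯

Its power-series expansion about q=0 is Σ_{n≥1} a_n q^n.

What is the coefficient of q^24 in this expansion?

a_24 = 8

d|24:{1,2,3,4,6,8,12,24}  Σf=1+1+1+1+1+1+1+1=8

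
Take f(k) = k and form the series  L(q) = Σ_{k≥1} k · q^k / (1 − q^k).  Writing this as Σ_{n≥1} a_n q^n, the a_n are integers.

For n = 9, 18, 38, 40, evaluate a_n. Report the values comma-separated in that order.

[q^9] f(9)=9,f(3)=3,f(1)=1 ⇒ 13
q^18  k|18↦f(k): 18:18 9:9 6:6 3:3 2:2 1:1  a_18=39
q^38  k|38↦f(k): 1:1 2:2 19:19 38:38  a_38=60
[q^40] f(1)=1,f(2)=2,f(4)=4,f(5)=5,f(8)=8,f(10)=10,f(20)=20,f(40)=40 ⇒ 90

13, 39, 60, 90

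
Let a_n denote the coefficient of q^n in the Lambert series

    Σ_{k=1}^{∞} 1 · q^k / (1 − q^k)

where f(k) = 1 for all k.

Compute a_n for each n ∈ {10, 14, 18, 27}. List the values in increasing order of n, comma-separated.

4, 4, 6, 4

d|10:{10,5,2,1}  Σf=1+1+1+1=4
d|14:{1,2,7,14}  Σf=1+1+1+1=4
[q^18] f(1)=1,f(2)=1,f(3)=1,f(6)=1,f(9)=1,f(18)=1 ⇒ 6
[q^27] f(27)=1,f(9)=1,f(3)=1,f(1)=1 ⇒ 4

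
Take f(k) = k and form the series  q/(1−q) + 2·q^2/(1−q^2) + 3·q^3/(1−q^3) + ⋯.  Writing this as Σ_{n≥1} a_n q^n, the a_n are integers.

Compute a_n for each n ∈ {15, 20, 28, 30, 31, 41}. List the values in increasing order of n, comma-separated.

24, 42, 56, 72, 32, 42

d|15:{1,3,5,15}  Σf=1+3+5+15=24
q^20  k|20↦f(k): 20:20 10:10 5:5 4:4 2:2 1:1  a_20=42
[q^28] f(1)=1,f(2)=2,f(4)=4,f(7)=7,f(14)=14,f(28)=28 ⇒ 56
[q^30] f(30)=30,f(15)=15,f(10)=10,f(6)=6,f(5)=5,f(3)=3,f(2)=2,f(1)=1 ⇒ 72
q^31  k|31↦f(k): 1:1 31:31  a_31=32
q^41  k|41↦f(k): 1:1 41:41  a_41=42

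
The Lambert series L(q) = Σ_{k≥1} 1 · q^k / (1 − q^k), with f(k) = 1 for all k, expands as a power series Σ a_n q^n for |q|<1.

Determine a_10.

a_10 = 4

q^10  k|10↦f(k): 1:1 2:1 5:1 10:1  a_10=4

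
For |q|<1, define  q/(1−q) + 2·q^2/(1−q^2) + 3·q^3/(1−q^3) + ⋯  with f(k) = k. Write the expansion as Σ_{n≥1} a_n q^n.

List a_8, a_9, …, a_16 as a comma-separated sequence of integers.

d|8:{1,2,4,8}  Σf=1+2+4+8=15
[q^9] f(9)=9,f(3)=3,f(1)=1 ⇒ 13
d|10:{10,5,2,1}  Σf=10+5+2+1=18
n=11: 1·11 11·1  f→[1+11]=12
n=12: 1·12 2·6 3·4 4·3 6·2 12·1  f→[1+2+3+4+6+12]=28
[q^13] f(1)=1,f(13)=13 ⇒ 14
n=14: 14·1 7·2 2·7 1·14  f→[14+7+2+1]=24
d|15:{1,3,5,15}  Σf=1+3+5+15=24
[q^16] f(16)=16,f(8)=8,f(4)=4,f(2)=2,f(1)=1 ⇒ 31

15, 13, 18, 12, 28, 14, 24, 24, 31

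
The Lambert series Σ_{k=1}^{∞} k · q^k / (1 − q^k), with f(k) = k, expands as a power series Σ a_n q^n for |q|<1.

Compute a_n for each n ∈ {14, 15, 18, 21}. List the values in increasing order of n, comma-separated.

24, 24, 39, 32

n=14: 1·14 2·7 7·2 14·1  f→[1+2+7+14]=24
d|15:{15,5,3,1}  Σf=15+5+3+1=24
[q^18] f(18)=18,f(9)=9,f(6)=6,f(3)=3,f(2)=2,f(1)=1 ⇒ 39
d|21:{21,7,3,1}  Σf=21+7+3+1=32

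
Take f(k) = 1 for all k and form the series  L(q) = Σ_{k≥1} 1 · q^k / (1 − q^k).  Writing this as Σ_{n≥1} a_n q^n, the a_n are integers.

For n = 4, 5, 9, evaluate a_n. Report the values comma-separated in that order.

3, 2, 3

d|4:{1,2,4}  Σf=1+1+1=3
d|5:{5,1}  Σf=1+1=2
q^9  k|9↦f(k): 1:1 3:1 9:1  a_9=3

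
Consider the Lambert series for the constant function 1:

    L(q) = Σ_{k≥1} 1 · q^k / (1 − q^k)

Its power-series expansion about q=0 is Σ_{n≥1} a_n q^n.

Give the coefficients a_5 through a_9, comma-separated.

d|5:{1,5}  Σf=1+1=2
q^6  k|6↦f(k): 1:1 2:1 3:1 6:1  a_6=4
[q^7] f(1)=1,f(7)=1 ⇒ 2
[q^8] f(8)=1,f(4)=1,f(2)=1,f(1)=1 ⇒ 4
n=9: 9·1 3·3 1·9  f→[1+1+1]=3

2, 4, 2, 4, 3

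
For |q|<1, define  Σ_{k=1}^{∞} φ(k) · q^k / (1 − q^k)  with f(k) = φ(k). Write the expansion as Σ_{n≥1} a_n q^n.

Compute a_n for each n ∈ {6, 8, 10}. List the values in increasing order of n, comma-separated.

[q^6] φ(6)=2,φ(3)=2,φ(2)=1,φ(1)=1 ⇒ 6
q^8  k|8↦φ(k): 8:4 4:2 2:1 1:1  a_8=8
q^10  k|10↦φ(k): 10:4 5:4 2:1 1:1  a_10=10

6, 8, 10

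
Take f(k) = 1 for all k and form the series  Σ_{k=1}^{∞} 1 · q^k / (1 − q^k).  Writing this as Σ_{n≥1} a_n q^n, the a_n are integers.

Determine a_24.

d|24:{1,2,3,4,6,8,12,24}  Σf=1+1+1+1+1+1+1+1=8

a_24 = 8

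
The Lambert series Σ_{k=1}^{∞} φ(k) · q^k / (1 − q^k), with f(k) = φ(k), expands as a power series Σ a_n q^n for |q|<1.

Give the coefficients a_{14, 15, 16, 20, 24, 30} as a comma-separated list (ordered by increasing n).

q^14  k|14↦φ(k): 14:6 7:6 2:1 1:1  a_14=14
d|15:{1,3,5,15}  Σφ=1+2+4+8=15
[q^16] φ(16)=8,φ(8)=4,φ(4)=2,φ(2)=1,φ(1)=1 ⇒ 16
d|20:{20,10,5,4,2,1}  Σφ=8+4+4+2+1+1=20
[q^24] φ(1)=1,φ(2)=1,φ(3)=2,φ(4)=2,φ(6)=2,φ(8)=4,φ(12)=4,φ(24)=8 ⇒ 24
n=30: 1·30 2·15 3·10 5·6 6·5 10·3 15·2 30·1  φ→[1+1+2+4+2+4+8+8]=30

14, 15, 16, 20, 24, 30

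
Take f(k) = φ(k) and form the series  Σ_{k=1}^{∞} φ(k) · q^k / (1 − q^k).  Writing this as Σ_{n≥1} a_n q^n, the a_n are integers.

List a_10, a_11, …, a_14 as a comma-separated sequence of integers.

n=10: 10·1 5·2 2·5 1·10  φ→[4+4+1+1]=10
[q^11] φ(1)=1,φ(11)=10 ⇒ 11
n=12: 12·1 6·2 4·3 3·4 2·6 1·12  φ→[4+2+2+2+1+1]=12
q^13  k|13↦φ(k): 13:12 1:1  a_13=13
q^14  k|14↦φ(k): 14:6 7:6 2:1 1:1  a_14=14

10, 11, 12, 13, 14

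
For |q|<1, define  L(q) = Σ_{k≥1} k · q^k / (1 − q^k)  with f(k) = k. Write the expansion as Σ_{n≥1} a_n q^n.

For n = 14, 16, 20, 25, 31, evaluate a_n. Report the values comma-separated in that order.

[q^14] f(14)=14,f(7)=7,f(2)=2,f(1)=1 ⇒ 24
d|16:{1,2,4,8,16}  Σf=1+2+4+8+16=31
n=20: 20·1 10·2 5·4 4·5 2·10 1·20  f→[20+10+5+4+2+1]=42
q^25  k|25↦f(k): 1:1 5:5 25:25  a_25=31
d|31:{1,31}  Σf=1+31=32

24, 31, 42, 31, 32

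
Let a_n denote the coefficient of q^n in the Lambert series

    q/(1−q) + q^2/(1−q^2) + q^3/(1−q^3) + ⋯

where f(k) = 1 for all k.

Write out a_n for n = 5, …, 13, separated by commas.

2, 4, 2, 4, 3, 4, 2, 6, 2

q^5  k|5↦f(k): 1:1 5:1  a_5=2
d|6:{1,2,3,6}  Σf=1+1+1+1=4
q^7  k|7↦f(k): 7:1 1:1  a_7=2
n=8: 1·8 2·4 4·2 8·1  f→[1+1+1+1]=4
n=9: 9·1 3·3 1·9  f→[1+1+1]=3
n=10: 1·10 2·5 5·2 10·1  f→[1+1+1+1]=4
n=11: 1·11 11·1  f→[1+1]=2
q^12  k|12↦f(k): 12:1 6:1 4:1 3:1 2:1 1:1  a_12=6
q^13  k|13↦f(k): 13:1 1:1  a_13=2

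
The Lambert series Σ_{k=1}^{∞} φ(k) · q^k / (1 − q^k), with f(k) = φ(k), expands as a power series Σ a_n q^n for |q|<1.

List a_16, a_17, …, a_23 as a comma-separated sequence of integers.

[q^16] φ(16)=8,φ(8)=4,φ(4)=2,φ(2)=1,φ(1)=1 ⇒ 16
d|17:{1,17}  Σφ=1+16=17
n=18: 18·1 9·2 6·3 3·6 2·9 1·18  φ→[6+6+2+2+1+1]=18
q^19  k|19↦φ(k): 1:1 19:18  a_19=19
q^20  k|20↦φ(k): 20:8 10:4 5:4 4:2 2:1 1:1  a_20=20
n=21: 21·1 7·3 3·7 1·21  φ→[12+6+2+1]=21
n=22: 1·22 2·11 11·2 22·1  φ→[1+1+10+10]=22
[q^23] φ(23)=22,φ(1)=1 ⇒ 23

16, 17, 18, 19, 20, 21, 22, 23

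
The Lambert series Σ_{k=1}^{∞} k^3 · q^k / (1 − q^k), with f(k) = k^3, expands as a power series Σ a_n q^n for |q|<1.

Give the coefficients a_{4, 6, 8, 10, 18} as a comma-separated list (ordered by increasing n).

n=4: 4·1 2·2 1·4  f→[64+8+1]=73
d|6:{1,2,3,6}  Σf=1+8+27+216=252
n=8: 1·8 2·4 4·2 8·1  f→[1+8+64+512]=585
d|10:{1,2,5,10}  Σf=1+8+125+1000=1134
d|18:{1,2,3,6,9,18}  Σf=1+8+27+216+729+5832=6813

73, 252, 585, 1134, 6813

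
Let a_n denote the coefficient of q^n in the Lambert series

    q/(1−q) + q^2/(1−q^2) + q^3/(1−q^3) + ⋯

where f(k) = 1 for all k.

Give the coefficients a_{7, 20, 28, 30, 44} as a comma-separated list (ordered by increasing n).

2, 6, 6, 8, 6

q^7  k|7↦f(k): 7:1 1:1  a_7=2
n=20: 1·20 2·10 4·5 5·4 10·2 20·1  f→[1+1+1+1+1+1]=6
n=28: 1·28 2·14 4·7 7·4 14·2 28·1  f→[1+1+1+1+1+1]=6
[q^30] f(1)=1,f(2)=1,f(3)=1,f(5)=1,f(6)=1,f(10)=1,f(15)=1,f(30)=1 ⇒ 8
q^44  k|44↦f(k): 44:1 22:1 11:1 4:1 2:1 1:1  a_44=6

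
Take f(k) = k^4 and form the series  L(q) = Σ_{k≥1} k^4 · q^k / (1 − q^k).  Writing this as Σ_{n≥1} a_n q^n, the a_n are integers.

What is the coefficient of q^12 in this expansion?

a_12 = 22386

[q^12] f(12)=20736,f(6)=1296,f(4)=256,f(3)=81,f(2)=16,f(1)=1 ⇒ 22386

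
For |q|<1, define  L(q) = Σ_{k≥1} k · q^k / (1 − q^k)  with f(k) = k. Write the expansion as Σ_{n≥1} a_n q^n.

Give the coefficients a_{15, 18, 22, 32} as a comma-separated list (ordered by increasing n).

24, 39, 36, 63

[q^15] f(15)=15,f(5)=5,f(3)=3,f(1)=1 ⇒ 24
q^18  k|18↦f(k): 18:18 9:9 6:6 3:3 2:2 1:1  a_18=39
[q^22] f(22)=22,f(11)=11,f(2)=2,f(1)=1 ⇒ 36
d|32:{1,2,4,8,16,32}  Σf=1+2+4+8+16+32=63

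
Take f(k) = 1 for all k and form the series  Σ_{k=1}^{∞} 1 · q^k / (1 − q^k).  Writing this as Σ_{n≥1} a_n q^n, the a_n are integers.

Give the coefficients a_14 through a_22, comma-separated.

[q^14] f(1)=1,f(2)=1,f(7)=1,f(14)=1 ⇒ 4
[q^15] f(15)=1,f(5)=1,f(3)=1,f(1)=1 ⇒ 4
d|16:{16,8,4,2,1}  Σf=1+1+1+1+1=5
[q^17] f(1)=1,f(17)=1 ⇒ 2
q^18  k|18↦f(k): 18:1 9:1 6:1 3:1 2:1 1:1  a_18=6
[q^19] f(1)=1,f(19)=1 ⇒ 2
q^20  k|20↦f(k): 1:1 2:1 4:1 5:1 10:1 20:1  a_20=6
n=21: 21·1 7·3 3·7 1·21  f→[1+1+1+1]=4
[q^22] f(22)=1,f(11)=1,f(2)=1,f(1)=1 ⇒ 4

4, 4, 5, 2, 6, 2, 6, 4, 4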